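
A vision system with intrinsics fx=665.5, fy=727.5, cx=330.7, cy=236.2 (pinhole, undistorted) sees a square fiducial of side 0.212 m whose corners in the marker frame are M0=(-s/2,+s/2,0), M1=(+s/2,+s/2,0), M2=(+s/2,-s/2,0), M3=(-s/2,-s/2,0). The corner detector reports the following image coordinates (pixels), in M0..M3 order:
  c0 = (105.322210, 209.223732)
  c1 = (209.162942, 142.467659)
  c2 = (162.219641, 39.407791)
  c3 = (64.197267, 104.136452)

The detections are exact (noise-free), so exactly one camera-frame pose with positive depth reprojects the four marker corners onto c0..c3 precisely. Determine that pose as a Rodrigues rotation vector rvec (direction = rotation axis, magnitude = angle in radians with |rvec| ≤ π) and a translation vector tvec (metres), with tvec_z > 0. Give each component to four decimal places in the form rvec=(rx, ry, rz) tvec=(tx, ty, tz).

rvec=(-0.2684, 0.1478, -0.5016) tvec=(-0.3490, -0.1845, 1.1826)

Intrinsics K: fx=665.5, fy=727.5, cx=330.7, cy=236.2
Marker side s = 0.212 m; corners in marker frame (Z=0):
  M0 = (-0.1060, +0.1060, 0)
  M1 = (+0.1060, +0.1060, 0)
  M2 = (+0.1060, -0.1060, 0)
  M3 = (-0.1060, -0.1060, 0)
Detected image corners:
  c0 = (105.322210, 209.223732) px
  c1 = (209.162942, 142.467659) px
  c2 = (162.219641, 39.407791) px
  c3 = (64.197267, 104.136452) px
Planar DLT: solve 8×8 A·h = b for H (H[2,2]=1):
  H  [+467.26851 +174.54118 +134.31969]
  H  [-317.73454 +460.66144 +122.67792]
  H  [-0.06262 -0.24460 +1.00000]
B = K⁻¹H; ‖b₁‖=0.845564, ‖b₂‖=0.845564; λ = 2/(‖b₁‖+‖b₂‖) = 1.182642, sign → tz>0 ⇒ λ=+1.182642
r₁ = λ·B[:,0] = (+0.86717,-0.49247,-0.07406); r₂ = λ·B[:,1] = (+0.45392,+0.84278,-0.28927)
r₃ = r₁×r₂ = (+0.20487,+0.21723,+0.95438); SVD([r₁ r₂ r₃]) → R = UVᵀ:
  R  [+0.86717 +0.45392 +0.20487]
  R  [-0.49247 +0.84278 +0.21723]
  R  [-0.07406 -0.28927 +0.95438]
t = (-0.34898, -0.18454, +1.18264) m
tr R = 2.664331; θ = arccos((tr R − 1)/2) = 0.587795 rad = 33.678°
axis k = ((R−Rᵀ)₃₂, (R−Rᵀ)₁₃, (R−Rᵀ)₂₁) / (2 sinθ) = (-0.456698, +0.251504, -0.853330)
rvec = θ·k = (-0.268445, +0.147832, -0.501583)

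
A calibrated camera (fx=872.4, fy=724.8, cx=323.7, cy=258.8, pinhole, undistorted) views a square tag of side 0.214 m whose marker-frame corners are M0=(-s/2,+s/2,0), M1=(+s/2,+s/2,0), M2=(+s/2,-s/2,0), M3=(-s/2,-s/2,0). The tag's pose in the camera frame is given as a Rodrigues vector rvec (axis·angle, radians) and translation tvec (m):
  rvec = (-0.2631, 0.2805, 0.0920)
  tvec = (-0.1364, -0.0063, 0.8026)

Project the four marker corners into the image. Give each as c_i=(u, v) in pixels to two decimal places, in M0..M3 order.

c0=(50.99, 340.44) c1=(268.17, 358.18) c2=(301.28, 164.81) c3=(94.92, 161.88)

Intrinsics K: fx=872.4, fy=724.8, cx=323.7, cy=258.8
Marker side s = 0.214 m; corners in marker frame (Z=0):
  M0 = (-0.1070, +0.1070, 0)
  M1 = (+0.1070, +0.1070, 0)
  M2 = (+0.1070, -0.1070, 0)
  M3 = (-0.1070, -0.1070, 0)
rvec = (-0.2631, 0.2805, 0.0920), |rvec| = θ = 0.39543 rad = 22.657°
Rodrigues: sinθ=0.38521, 1−cosθ=0.07717; R = I + sinθ·[k]× + (1−cosθ)·[k]×²:
    [+0.95699 -0.12604 +0.26130]
    [+0.05320 +0.96166 +0.26903]
    [-0.28519 -0.24356 +0.92701]
t = (-0.1364, -0.0063, 0.8026) m
M0: Pc = R·M0+t = (-0.25228, +0.09091, +0.80705); u = 872.4·(-0.25228)/0.80705 + 323.7 = 50.9883, v = 724.8·(+0.09091)/0.80705 + 258.8 = 340.4403
M1: Pc = R·M1+t = (-0.04749, +0.10229, +0.74602); u = 872.4·(-0.04749)/0.74602 + 323.7 = 268.1671, v = 724.8·(+0.10229)/0.74602 + 258.8 = 358.1800
M2: Pc = R·M2+t = (-0.02052, -0.10351, +0.79815); u = 872.4·(-0.02052)/0.79815 + 323.7 = 301.2762, v = 724.8·(-0.10351)/0.79815 + 258.8 = 164.8063
M3: Pc = R·M3+t = (-0.22531, -0.11489, +0.85918); u = 872.4·(-0.22531)/0.85918 + 323.7 = 94.9206, v = 724.8·(-0.11489)/0.85918 + 258.8 = 161.8789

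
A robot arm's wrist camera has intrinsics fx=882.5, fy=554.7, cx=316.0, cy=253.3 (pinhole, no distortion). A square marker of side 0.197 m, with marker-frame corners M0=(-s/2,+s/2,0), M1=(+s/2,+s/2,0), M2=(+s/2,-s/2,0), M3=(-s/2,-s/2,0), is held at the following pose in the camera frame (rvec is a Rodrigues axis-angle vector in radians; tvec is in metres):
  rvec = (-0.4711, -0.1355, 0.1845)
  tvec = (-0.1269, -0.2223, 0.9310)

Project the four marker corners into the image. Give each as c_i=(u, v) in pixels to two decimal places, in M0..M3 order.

Intrinsics K: fx=882.5, fy=554.7, cx=316.0, cy=253.3
Marker side s = 0.197 m; corners in marker frame (Z=0):
  M0 = (-0.0985, +0.0985, 0)
  M1 = (+0.0985, +0.0985, 0)
  M2 = (+0.0985, -0.0985, 0)
  M3 = (-0.0985, -0.0985, 0)
rvec = (-0.4711, -0.1355, 0.1845), |rvec| = θ = 0.52377 rad = 30.010°
Rodrigues: sinθ=0.50015, 1−cosθ=0.13406; R = I + sinθ·[k]× + (1−cosθ)·[k]×²:
    [+0.97439 -0.14499 -0.17186]
    [+0.20737 +0.87491 +0.43764]
    [+0.08691 -0.46207 +0.88257]
t = (-0.1269, -0.2223, 0.9310) m
M0: Pc = R·M0+t = (-0.23716, -0.15655, +0.87692); u = 882.5·(-0.23716)/0.87692 + 316.0 = 77.3335, v = 554.7·(-0.15655)/0.87692 + 253.3 = 154.2757
M1: Pc = R·M1+t = (-0.04520, -0.11569, +0.89405); u = 882.5·(-0.04520)/0.89405 + 316.0 = 271.3805, v = 554.7·(-0.11569)/0.89405 + 253.3 = 181.5186
M2: Pc = R·M2+t = (-0.01664, -0.28805, +0.98508); u = 882.5·(-0.01664)/0.98508 + 316.0 = 301.0916, v = 554.7·(-0.28805)/0.98508 + 253.3 = 91.0964
M3: Pc = R·M3+t = (-0.20860, -0.32891, +0.96795); u = 882.5·(-0.20860)/0.96795 + 316.0 = 125.8186, v = 554.7·(-0.32891)/0.96795 + 253.3 = 64.8160

c0=(77.33, 154.28) c1=(271.38, 181.52) c2=(301.09, 91.10) c3=(125.82, 64.82)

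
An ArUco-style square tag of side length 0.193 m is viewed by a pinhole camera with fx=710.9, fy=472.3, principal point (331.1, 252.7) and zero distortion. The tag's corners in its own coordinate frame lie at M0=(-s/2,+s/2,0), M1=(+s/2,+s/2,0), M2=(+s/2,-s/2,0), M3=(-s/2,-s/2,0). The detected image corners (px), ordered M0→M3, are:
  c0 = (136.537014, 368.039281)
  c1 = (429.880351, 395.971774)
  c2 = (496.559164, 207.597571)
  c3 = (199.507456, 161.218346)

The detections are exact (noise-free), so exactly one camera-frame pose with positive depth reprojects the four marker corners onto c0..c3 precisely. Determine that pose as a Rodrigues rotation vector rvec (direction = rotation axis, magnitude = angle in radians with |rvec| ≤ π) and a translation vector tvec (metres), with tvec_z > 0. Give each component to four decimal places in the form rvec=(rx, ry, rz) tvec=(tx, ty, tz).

rvec=(0.0953, -0.1960, 0.2074) tvec=(-0.0060, 0.0312, 0.4481)

Intrinsics K: fx=710.9, fy=472.3, cx=331.1, cy=252.7
Marker side s = 0.193 m; corners in marker frame (Z=0):
  M0 = (-0.0965, +0.0965, 0)
  M1 = (+0.0965, +0.0965, 0)
  M2 = (+0.0965, -0.0965, 0)
  M3 = (-0.0965, -0.0965, 0)
Detected image corners:
  c0 = (136.537014, 368.039281) px
  c1 = (429.880351, 395.971774) px
  c2 = (496.559164, 207.597571) px
  c3 = (199.507456, 161.218346) px
Planar DLT: solve 8×8 A·h = b for H (H[2,2]=1):
  H  [+1672.27189 -284.37368 +321.55535]
  H  [+319.98609 +1068.32586 +285.58697]
  H  [+0.45277 +0.16452 +1.00000]
B = K⁻¹H; ‖b₁‖=2.231653, ‖b₂‖=2.231653; λ = 2/(‖b₁‖+‖b₂‖) = 0.448098, sign → tz>0 ⇒ λ=+0.448098
r₁ = λ·B[:,0] = (+0.95958,+0.19504,+0.20289); r₂ = λ·B[:,1] = (-0.21358,+0.97414,+0.07372)
r₃ = r₁×r₂ = (-0.18326,-0.11407,+0.97642); SVD([r₁ r₂ r₃]) → R = UVᵀ:
  R  [+0.95958 -0.21358 -0.18326]
  R  [+0.19504 +0.97414 -0.11407]
  R  [+0.20289 +0.07372 +0.97642]
t = (-0.00602, +0.03120, +0.44810) m
tr R = 2.910145; θ = arccos((tr R − 1)/2) = 0.300892 rad = 17.240°
axis k = ((R−Rᵀ)₃₂, (R−Rᵀ)₁₃, (R−Rᵀ)₂₁) / (2 sinθ) = (+0.316819, -0.651455, +0.689371)
rvec = θ·k = (+0.095328, -0.196017, +0.207426)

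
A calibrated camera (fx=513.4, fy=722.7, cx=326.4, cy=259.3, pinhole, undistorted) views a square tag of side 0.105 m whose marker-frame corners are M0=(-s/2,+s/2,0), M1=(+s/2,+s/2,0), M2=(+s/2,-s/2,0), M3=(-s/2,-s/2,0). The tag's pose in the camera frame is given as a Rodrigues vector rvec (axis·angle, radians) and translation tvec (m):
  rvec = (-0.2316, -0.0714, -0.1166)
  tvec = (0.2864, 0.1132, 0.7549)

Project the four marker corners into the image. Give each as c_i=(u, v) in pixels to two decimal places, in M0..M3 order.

c0=(493.80, 425.19) c1=(563.28, 412.37) c2=(547.40, 312.57) c3=(479.90, 323.84)

Intrinsics K: fx=513.4, fy=722.7, cx=326.4, cy=259.3
Marker side s = 0.105 m; corners in marker frame (Z=0):
  M0 = (-0.0525, +0.0525, 0)
  M1 = (+0.0525, +0.0525, 0)
  M2 = (+0.0525, -0.0525, 0)
  M3 = (-0.0525, -0.0525, 0)
rvec = (-0.2316, -0.0714, -0.1166), |rvec| = θ = 0.26895 rad = 15.409°
Rodrigues: sinθ=0.26572, 1−cosθ=0.03595; R = I + sinθ·[k]× + (1−cosθ)·[k]×²:
    [+0.99071 +0.12342 -0.05712]
    [-0.10698 +0.96659 +0.23296]
    [+0.08396 -0.22468 +0.97081]
t = (0.2864, 0.1132, 0.7549) m
M0: Pc = R·M0+t = (+0.24087, +0.16956, +0.73870); u = 513.4·(+0.24087)/0.73870 + 326.4 = 493.8047, v = 722.7·(+0.16956)/0.73870 + 259.3 = 425.1904
M1: Pc = R·M1+t = (+0.34489, +0.15833, +0.74751); u = 513.4·(+0.34489)/0.74751 + 326.4 = 563.2755, v = 722.7·(+0.15833)/0.74751 + 259.3 = 412.3738
M2: Pc = R·M2+t = (+0.33193, +0.05684, +0.77110); u = 513.4·(+0.33193)/0.77110 + 326.4 = 547.4005, v = 722.7·(+0.05684)/0.77110 + 259.3 = 312.5700
M3: Pc = R·M3+t = (+0.22791, +0.06807, +0.76229); u = 513.4·(+0.22791)/0.76229 + 326.4 = 479.8960, v = 722.7·(+0.06807)/0.76229 + 259.3 = 323.8357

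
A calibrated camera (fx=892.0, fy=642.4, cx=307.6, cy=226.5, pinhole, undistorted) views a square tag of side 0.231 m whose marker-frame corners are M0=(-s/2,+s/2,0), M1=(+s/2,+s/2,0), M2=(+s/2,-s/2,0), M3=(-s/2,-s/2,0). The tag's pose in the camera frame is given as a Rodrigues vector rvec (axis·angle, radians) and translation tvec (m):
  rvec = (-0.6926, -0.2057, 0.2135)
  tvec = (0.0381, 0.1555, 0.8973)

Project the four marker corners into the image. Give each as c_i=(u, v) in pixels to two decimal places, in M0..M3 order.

c0=(211.54, 394.75) c1=(450.86, 435.83) c2=(455.37, 291.12) c3=(253.64, 252.42)

Intrinsics K: fx=892.0, fy=642.4, cx=307.6, cy=226.5
Marker side s = 0.231 m; corners in marker frame (Z=0):
  M0 = (-0.1155, +0.1155, 0)
  M1 = (+0.1155, +0.1155, 0)
  M2 = (+0.1155, -0.1155, 0)
  M3 = (-0.1155, -0.1155, 0)
rvec = (-0.6926, -0.2057, 0.2135), |rvec| = θ = 0.75339 rad = 43.166°
Rodrigues: sinθ=0.68411, 1−cosθ=0.27062; R = I + sinθ·[k]× + (1−cosθ)·[k]×²:
    [+0.95809 -0.12594 -0.25729]
    [+0.26180 +0.74955 +0.60798]
    [+0.11628 -0.64986 +0.75111]
t = (0.0381, 0.1555, 0.8973) m
M0: Pc = R·M0+t = (-0.08711, +0.21184, +0.80881); u = 892.0·(-0.08711)/0.80881 + 307.6 = 211.5350, v = 642.4·(+0.21184)/0.80881 + 226.5 = 394.7510
M1: Pc = R·M1+t = (+0.13421, +0.27231, +0.83567); u = 892.0·(+0.13421)/0.83567 + 307.6 = 450.8600, v = 642.4·(+0.27231)/0.83567 + 226.5 = 435.8313
M2: Pc = R·M2+t = (+0.16331, +0.09916, +0.98579); u = 892.0·(+0.16331)/0.98579 + 307.6 = 455.3688, v = 642.4·(+0.09916)/0.98579 + 226.5 = 291.1215
M3: Pc = R·M3+t = (-0.05801, +0.03869, +0.95893); u = 892.0·(-0.05801)/0.95893 + 307.6 = 253.6355, v = 642.4·(+0.03869)/0.95893 + 226.5 = 252.4186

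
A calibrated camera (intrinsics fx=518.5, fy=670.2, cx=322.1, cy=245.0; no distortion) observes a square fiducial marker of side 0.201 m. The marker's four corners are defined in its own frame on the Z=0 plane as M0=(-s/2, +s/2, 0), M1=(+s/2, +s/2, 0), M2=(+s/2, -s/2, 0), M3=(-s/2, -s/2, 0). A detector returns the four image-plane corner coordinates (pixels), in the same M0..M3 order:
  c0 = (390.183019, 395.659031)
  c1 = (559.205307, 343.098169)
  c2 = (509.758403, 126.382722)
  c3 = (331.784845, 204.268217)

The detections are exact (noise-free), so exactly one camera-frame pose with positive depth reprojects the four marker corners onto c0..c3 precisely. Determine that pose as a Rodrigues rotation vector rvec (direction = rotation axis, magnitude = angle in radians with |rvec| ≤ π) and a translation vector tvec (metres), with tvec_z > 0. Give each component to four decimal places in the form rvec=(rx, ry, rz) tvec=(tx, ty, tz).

rvec=(0.2957, 0.2486, -0.3442) tvec=(0.1394, 0.0248, 0.5902)

Intrinsics K: fx=518.5, fy=670.2, cx=322.1, cy=245.0
Marker side s = 0.201 m; corners in marker frame (Z=0):
  M0 = (-0.1005, +0.1005, 0)
  M1 = (+0.1005, +0.1005, 0)
  M2 = (+0.1005, -0.1005, 0)
  M3 = (-0.1005, -0.1005, 0)
Detected image corners:
  c0 = (390.183019, 395.659031) px
  c1 = (559.205307, 343.098169) px
  c2 = (509.758403, 126.382722) px
  c3 = (331.784845, 204.268217) px
Planar DLT: solve 8×8 A·h = b for H (H[2,2]=1):
  H  [+644.20330 +452.05734 +444.59252]
  H  [-452.11726 +1121.19850 +273.13222]
  H  [-0.48703 +0.40805 +1.00000]
B = K⁻¹H; ‖b₁‖=1.694327, ‖b₂‖=1.694327; λ = 2/(‖b₁‖+‖b₂‖) = 0.590205, sign → tz>0 ⇒ λ=+0.590205
r₁ = λ·B[:,0] = (+0.91186,-0.29307,-0.28744); r₂ = λ·B[:,1] = (+0.36497,+0.89933,+0.24083)
r₃ = r₁×r₂ = (+0.18793,-0.32451,+0.92703); SVD([r₁ r₂ r₃]) → R = UVᵀ:
  R  [+0.91186 +0.36497 +0.18793]
  R  [-0.29307 +0.89933 -0.32451]
  R  [-0.28744 +0.24083 +0.92703]
t = (+0.13943, +0.02477, +0.59020) m
tr R = 2.738216; θ = arccos((tr R − 1)/2) = 0.517401 rad = 29.645°
axis k = ((R−Rᵀ)₃₂, (R−Rᵀ)₁₃, (R−Rᵀ)₂₁) / (2 sinθ) = (+0.571489, +0.480540, -0.665193)
rvec = θ·k = (+0.295689, +0.248632, -0.344171)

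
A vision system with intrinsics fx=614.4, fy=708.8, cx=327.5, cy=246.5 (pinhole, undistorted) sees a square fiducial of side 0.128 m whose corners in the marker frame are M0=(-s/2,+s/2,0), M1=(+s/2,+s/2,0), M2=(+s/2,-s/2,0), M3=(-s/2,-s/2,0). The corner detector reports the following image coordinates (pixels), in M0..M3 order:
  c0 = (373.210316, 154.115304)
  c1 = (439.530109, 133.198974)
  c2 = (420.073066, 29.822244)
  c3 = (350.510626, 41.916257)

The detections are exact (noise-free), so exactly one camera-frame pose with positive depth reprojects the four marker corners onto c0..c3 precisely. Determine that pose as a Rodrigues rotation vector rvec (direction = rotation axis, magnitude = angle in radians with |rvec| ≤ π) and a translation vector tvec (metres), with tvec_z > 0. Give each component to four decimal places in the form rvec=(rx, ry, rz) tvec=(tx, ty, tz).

Intrinsics K: fx=614.4, fy=708.8, cx=327.5, cy=246.5
Marker side s = 0.128 m; corners in marker frame (Z=0):
  M0 = (-0.0640, +0.0640, 0)
  M1 = (+0.0640, +0.0640, 0)
  M2 = (+0.0640, -0.0640, 0)
  M3 = (-0.0640, -0.0640, 0)
Detected image corners:
  c0 = (373.210316, 154.115304) px
  c1 = (439.530109, 133.198974) px
  c2 = (420.073066, 29.822244) px
  c3 = (350.510626, 41.916257) px
Planar DLT: solve 8×8 A·h = b for H (H[2,2]=1):
  H  [+793.86314 +230.07013 +397.38906]
  H  [-69.62592 +855.57833 +89.98653]
  H  [+0.66495 +0.16657 +1.00000]
B = K⁻¹H; ‖b₁‖=1.195786, ‖b₂‖=1.195786; λ = 2/(‖b₁‖+‖b₂‖) = 0.836270, sign → tz>0 ⇒ λ=+0.836270
r₁ = λ·B[:,0] = (+0.78413,-0.27554,+0.55608); r₂ = λ·B[:,1] = (+0.23890,+0.96100,+0.13930)
r₃ = r₁×r₂ = (-0.57277,+0.02362,+0.81937); SVD([r₁ r₂ r₃]) → R = UVᵀ:
  R  [+0.78413 +0.23890 -0.57277]
  R  [-0.27554 +0.96100 +0.02362]
  R  [+0.55608 +0.13930 +0.81937]
t = (+0.09513, -0.18466, +0.83627) m
tr R = 2.564502; θ = arccos((tr R − 1)/2) = 0.672525 rad = 38.533°
axis k = ((R−Rᵀ)₃₂, (R−Rᵀ)₁₃, (R−Rᵀ)₂₁) / (2 sinθ) = (+0.092847, -0.906034, -0.412894)
rvec = θ·k = (+0.062442, -0.609331, -0.277682)

rvec=(0.0624, -0.6093, -0.2777) tvec=(0.0951, -0.1847, 0.8363)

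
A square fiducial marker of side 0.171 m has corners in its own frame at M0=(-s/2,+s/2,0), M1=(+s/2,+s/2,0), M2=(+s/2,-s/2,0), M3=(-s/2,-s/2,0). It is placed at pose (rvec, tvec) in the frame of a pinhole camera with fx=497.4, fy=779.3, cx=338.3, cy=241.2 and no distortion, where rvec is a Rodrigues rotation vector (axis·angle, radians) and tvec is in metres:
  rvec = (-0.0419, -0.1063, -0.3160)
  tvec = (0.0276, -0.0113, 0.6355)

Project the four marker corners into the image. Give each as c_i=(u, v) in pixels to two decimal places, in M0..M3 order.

Intrinsics K: fx=497.4, fy=779.3, cx=338.3, cy=241.2
Marker side s = 0.171 m; corners in marker frame (Z=0):
  M0 = (-0.0855, +0.0855, 0)
  M1 = (+0.0855, +0.0855, 0)
  M2 = (+0.0855, -0.0855, 0)
  M3 = (-0.0855, -0.0855, 0)
rvec = (-0.0419, -0.1063, -0.3160), |rvec| = θ = 0.33602 rad = 19.253°
Rodrigues: sinθ=0.32973, 1−cosθ=0.05593; R = I + sinθ·[k]× + (1−cosθ)·[k]×²:
    [+0.94494 +0.31229 -0.09775]
    [-0.30788 +0.94967 +0.05775]
    [+0.11087 -0.02448 +0.99353]
t = (0.0276, -0.0113, 0.6355) m
M0: Pc = R·M0+t = (-0.02649, +0.09622, +0.62393); u = 497.4·(-0.02649)/0.62393 + 338.3 = 317.1807, v = 779.3·(+0.09622)/0.62393 + 241.2 = 361.3817
M1: Pc = R·M1+t = (+0.13509, +0.04357, +0.64289); u = 497.4·(+0.13509)/0.64289 + 338.3 = 442.8217, v = 779.3·(+0.04357)/0.64289 + 241.2 = 294.0187
M2: Pc = R·M2+t = (+0.08169, -0.11882, +0.64707); u = 497.4·(+0.08169)/0.64707 + 338.3 = 401.0958, v = 779.3·(-0.11882)/0.64707 + 241.2 = 98.0986
M3: Pc = R·M3+t = (-0.07989, -0.06617, +0.62811); u = 497.4·(-0.07989)/0.62811 + 338.3 = 275.0326, v = 779.3·(-0.06617)/0.62811 + 241.2 = 159.0992

c0=(317.18, 361.38) c1=(442.82, 294.02) c2=(401.10, 98.10) c3=(275.03, 159.10)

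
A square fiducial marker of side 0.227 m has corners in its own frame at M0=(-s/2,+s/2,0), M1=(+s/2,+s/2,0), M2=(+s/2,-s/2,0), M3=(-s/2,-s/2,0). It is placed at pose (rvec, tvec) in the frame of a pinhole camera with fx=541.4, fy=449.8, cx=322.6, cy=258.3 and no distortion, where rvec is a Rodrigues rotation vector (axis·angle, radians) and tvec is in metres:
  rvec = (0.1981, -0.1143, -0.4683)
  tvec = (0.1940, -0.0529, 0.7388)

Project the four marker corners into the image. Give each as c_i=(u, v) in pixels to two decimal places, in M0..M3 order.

Intrinsics K: fx=541.4, fy=449.8, cx=322.6, cy=258.3
Marker side s = 0.227 m; corners in marker frame (Z=0):
  M0 = (-0.1135, +0.1135, 0)
  M1 = (+0.1135, +0.1135, 0)
  M2 = (+0.1135, -0.1135, 0)
  M3 = (-0.1135, -0.1135, 0)
rvec = (0.1981, -0.1143, -0.4683), |rvec| = θ = 0.52117 rad = 29.861°
Rodrigues: sinθ=0.49789, 1−cosθ=0.13276; R = I + sinθ·[k]× + (1−cosθ)·[k]×²:
    [+0.88642 +0.43632 -0.15454]
    [-0.45845 +0.87363 -0.16309]
    [+0.06385 +0.21542 +0.97443]
t = (0.1940, -0.0529, 0.7388) m
M0: Pc = R·M0+t = (+0.14291, +0.09829, +0.75600); u = 541.4·(+0.14291)/0.75600 + 322.6 = 424.9453, v = 449.8·(+0.09829)/0.75600 + 258.3 = 316.7804
M1: Pc = R·M1+t = (+0.34413, -0.00578, +0.77050); u = 541.4·(+0.34413)/0.77050 + 322.6 = 564.4083, v = 449.8·(-0.00578)/0.77050 + 258.3 = 254.9269
M2: Pc = R·M2+t = (+0.24509, -0.20409, +0.72160); u = 541.4·(+0.24509)/0.72160 + 322.6 = 506.4836, v = 449.8·(-0.20409)/0.72160 + 258.3 = 131.0820
M3: Pc = R·M3+t = (+0.04387, -0.10002, +0.70710); u = 541.4·(+0.04387)/0.70710 + 322.6 = 356.1887, v = 449.8·(-0.10002)/0.70710 + 258.3 = 194.6744

c0=(424.95, 316.78) c1=(564.41, 254.93) c2=(506.48, 131.08) c3=(356.19, 194.67)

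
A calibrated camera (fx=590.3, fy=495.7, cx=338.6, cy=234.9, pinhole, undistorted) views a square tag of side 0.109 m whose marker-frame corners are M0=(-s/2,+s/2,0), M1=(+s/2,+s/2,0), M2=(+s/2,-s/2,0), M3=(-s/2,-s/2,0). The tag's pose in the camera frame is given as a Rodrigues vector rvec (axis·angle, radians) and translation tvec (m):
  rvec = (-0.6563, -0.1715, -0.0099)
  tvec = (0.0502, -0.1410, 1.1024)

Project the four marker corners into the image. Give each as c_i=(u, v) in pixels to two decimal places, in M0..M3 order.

c0=(338.56, 188.04) c1=(397.39, 191.06) c2=(390.43, 156.16) c3=(334.94, 152.77)

Intrinsics K: fx=590.3, fy=495.7, cx=338.6, cy=234.9
Marker side s = 0.109 m; corners in marker frame (Z=0):
  M0 = (-0.0545, +0.0545, 0)
  M1 = (+0.0545, +0.0545, 0)
  M2 = (+0.0545, -0.0545, 0)
  M3 = (-0.0545, -0.0545, 0)
rvec = (-0.6563, -0.1715, -0.0099), |rvec| = θ = 0.67841 rad = 38.870°
Rodrigues: sinθ=0.62756, 1−cosθ=0.22143; R = I + sinθ·[k]× + (1−cosθ)·[k]×²:
    [+0.98580 +0.06331 -0.15552]
    [+0.04499 +0.79272 +0.60792]
    [+0.16177 -0.60629 +0.77862]
t = (0.0502, -0.1410, 1.1024) m
M0: Pc = R·M0+t = (-0.00008, -0.10025, +1.06054); u = 590.3·(-0.00008)/1.06054 + 338.6 = 338.5578, v = 495.7·(-0.10025)/1.06054 + 234.9 = 188.0434
M1: Pc = R·M1+t = (+0.10738, -0.09534, +1.07817); u = 590.3·(+0.10738)/1.07817 + 338.6 = 397.3887, v = 495.7·(-0.09534)/1.07817 + 234.9 = 191.0645
M2: Pc = R·M2+t = (+0.10048, -0.18175, +1.14426); u = 590.3·(+0.10048)/1.14426 + 338.6 = 390.4334, v = 495.7·(-0.18175)/1.14426 + 234.9 = 156.1643
M3: Pc = R·M3+t = (-0.00698, -0.18666, +1.12663); u = 590.3·(-0.00698)/1.12663 + 338.6 = 334.9446, v = 495.7·(-0.18666)/1.12663 + 234.9 = 152.7741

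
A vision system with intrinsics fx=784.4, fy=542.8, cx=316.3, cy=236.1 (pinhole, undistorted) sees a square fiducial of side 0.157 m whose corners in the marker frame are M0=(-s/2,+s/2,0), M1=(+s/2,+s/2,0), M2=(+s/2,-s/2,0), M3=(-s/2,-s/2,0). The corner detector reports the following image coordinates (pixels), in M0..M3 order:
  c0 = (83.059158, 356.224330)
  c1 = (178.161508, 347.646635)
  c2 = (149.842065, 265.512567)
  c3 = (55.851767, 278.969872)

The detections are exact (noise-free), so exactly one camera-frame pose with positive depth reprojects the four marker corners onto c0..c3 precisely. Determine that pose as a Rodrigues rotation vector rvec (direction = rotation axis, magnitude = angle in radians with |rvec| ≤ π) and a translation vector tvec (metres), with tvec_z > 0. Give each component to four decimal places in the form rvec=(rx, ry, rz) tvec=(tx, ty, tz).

rvec=(0.0850, 0.4043, -0.2143) tvec=(-0.2655, 0.1456, 1.0365)

Intrinsics K: fx=784.4, fy=542.8, cx=316.3, cy=236.1
Marker side s = 0.157 m; corners in marker frame (Z=0):
  M0 = (-0.0785, +0.0785, 0)
  M1 = (+0.0785, +0.0785, 0)
  M2 = (+0.0785, -0.0785, 0)
  M3 = (-0.0785, -0.0785, 0)
Detected image corners:
  c0 = (83.059158, 356.224330) px
  c1 = (178.161508, 347.646635) px
  c2 = (149.842065, 265.512567) px
  c3 = (55.851767, 278.969872) px
Planar DLT: solve 8×8 A·h = b for H (H[2,2]=1):
  H  [+557.30713 +181.17270 +115.34238]
  H  [-190.19937 +519.01529 +312.37377]
  H  [-0.38473 +0.03806 +1.00000]
B = K⁻¹H; ‖b₁‖=0.964801, ‖b₂‖=0.964801; λ = 2/(‖b₁‖+‖b₂‖) = 1.036483, sign → tz>0 ⇒ λ=+1.036483
r₁ = λ·B[:,0] = (+0.89721,-0.18974,-0.39877); r₂ = λ·B[:,1] = (+0.22349,+0.97391,+0.03945)
r₃ = r₁×r₂ = (+0.38088,-0.12451,+0.91620); SVD([r₁ r₂ r₃]) → R = UVᵀ:
  R  [+0.89721 +0.22349 +0.38088]
  R  [-0.18974 +0.97391 -0.12451]
  R  [-0.39877 +0.03945 +0.91620]
t = (-0.26554, +0.14565, +1.03648) m
tr R = 2.787319; θ = arccos((tr R − 1)/2) = 0.465362 rad = 26.663°
axis k = ((R−Rᵀ)₃₂, (R−Rᵀ)₁₃, (R−Rᵀ)₂₁) / (2 sinθ) = (+0.182689, +0.868697, -0.460423)
rvec = θ·k = (+0.085016, +0.404258, -0.214263)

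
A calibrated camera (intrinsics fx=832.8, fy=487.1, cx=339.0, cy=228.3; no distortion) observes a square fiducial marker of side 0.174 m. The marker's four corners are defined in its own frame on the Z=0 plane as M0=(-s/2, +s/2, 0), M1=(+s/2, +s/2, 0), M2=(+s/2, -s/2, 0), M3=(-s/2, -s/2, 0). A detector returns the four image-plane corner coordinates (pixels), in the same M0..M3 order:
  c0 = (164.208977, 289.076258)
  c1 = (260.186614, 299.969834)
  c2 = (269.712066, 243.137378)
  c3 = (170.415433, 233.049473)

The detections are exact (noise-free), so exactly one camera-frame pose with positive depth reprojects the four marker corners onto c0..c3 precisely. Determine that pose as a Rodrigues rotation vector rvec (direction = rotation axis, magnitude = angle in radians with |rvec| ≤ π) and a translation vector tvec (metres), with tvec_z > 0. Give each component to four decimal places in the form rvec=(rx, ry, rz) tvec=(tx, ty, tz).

Intrinsics K: fx=832.8, fy=487.1, cx=339.0, cy=228.3
Marker side s = 0.174 m; corners in marker frame (Z=0):
  M0 = (-0.0870, +0.0870, 0)
  M1 = (+0.0870, +0.0870, 0)
  M2 = (+0.0870, -0.0870, 0)
  M3 = (-0.0870, -0.0870, 0)
Detected image corners:
  c0 = (164.208977, 289.076258) px
  c1 = (260.186614, 299.969834) px
  c2 = (269.712066, 243.137378) px
  c3 = (170.415433, 233.049473) px
Planar DLT: solve 8×8 A·h = b for H (H[2,2]=1):
  H  [+535.77193 -4.91662 +215.57180]
  H  [+29.27029 +373.80927 +266.71150]
  H  [-0.11663 +0.18597 +1.00000]
B = K⁻¹H; ‖b₁‖=0.709924, ‖b₂‖=0.709924; λ = 2/(‖b₁‖+‖b₂‖) = 1.408602, sign → tz>0 ⇒ λ=+1.408602
r₁ = λ·B[:,0] = (+0.97308,+0.16164,-0.16428); r₂ = λ·B[:,1] = (-0.11495,+0.95821,+0.26195)
r₃ = r₁×r₂ = (+0.19976,-0.23602,+0.95100); SVD([r₁ r₂ r₃]) → R = UVᵀ:
  R  [+0.97308 -0.11495 +0.19976]
  R  [+0.16164 +0.95821 -0.23602]
  R  [-0.16428 +0.26195 +0.95100]
t = (-0.20877, +0.11108, +1.40860) m
tr R = 2.882285; θ = arccos((tr R − 1)/2) = 0.344801 rad = 19.756°
axis k = ((R−Rᵀ)₃₂, (R−Rᵀ)₁₃, (R−Rᵀ)₂₁) / (2 sinθ) = (+0.736624, +0.538505, +0.409143)
rvec = θ·k = (+0.253989, +0.185677, +0.141073)

rvec=(0.2540, 0.1857, 0.1411) tvec=(-0.2088, 0.1111, 1.4086)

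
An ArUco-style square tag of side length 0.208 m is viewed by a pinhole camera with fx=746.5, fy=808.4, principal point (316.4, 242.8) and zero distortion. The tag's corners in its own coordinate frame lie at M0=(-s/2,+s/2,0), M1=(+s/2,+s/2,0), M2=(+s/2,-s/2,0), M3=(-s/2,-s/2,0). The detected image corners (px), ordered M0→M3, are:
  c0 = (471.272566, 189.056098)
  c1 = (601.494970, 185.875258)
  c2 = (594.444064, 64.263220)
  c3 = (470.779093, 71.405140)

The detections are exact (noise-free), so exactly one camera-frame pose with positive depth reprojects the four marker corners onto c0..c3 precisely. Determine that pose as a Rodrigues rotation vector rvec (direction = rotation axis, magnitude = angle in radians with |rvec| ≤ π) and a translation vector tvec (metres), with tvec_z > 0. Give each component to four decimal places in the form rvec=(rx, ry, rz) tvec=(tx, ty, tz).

Intrinsics K: fx=746.5, fy=808.4, cx=316.4, cy=242.8
Marker side s = 0.208 m; corners in marker frame (Z=0):
  M0 = (-0.1040, +0.1040, 0)
  M1 = (+0.1040, +0.1040, 0)
  M2 = (+0.1040, -0.1040, 0)
  M3 = (-0.1040, -0.1040, 0)
Detected image corners:
  c0 = (471.272566, 189.056098) px
  c1 = (601.494970, 185.875258) px
  c2 = (594.444064, 64.263220) px
  c3 = (470.779093, 71.405140) px
Planar DLT: solve 8×8 A·h = b for H (H[2,2]=1):
  H  [+519.21210 -112.18864 +533.32986]
  H  [-46.71530 +543.92553 +126.18191]
  H  [-0.16968 -0.24331 +1.00000]
B = K⁻¹H; ‖b₁‖=0.786012, ‖b₂‖=0.786012; λ = 2/(‖b₁‖+‖b₂‖) = 1.272245, sign → tz>0 ⇒ λ=+1.272245
r₁ = λ·B[:,0] = (+0.97638,-0.00868,-0.21588); r₂ = λ·B[:,1] = (-0.06000,+0.94899,-0.30954)
r₃ = r₁×r₂ = (+0.20755,+0.31519,+0.92606); SVD([r₁ r₂ r₃]) → R = UVᵀ:
  R  [+0.97638 -0.06000 +0.20755]
  R  [-0.00868 +0.94899 +0.31519]
  R  [-0.21588 -0.30954 +0.92606]
t = (+0.36971, -0.18353, +1.27224) m
tr R = 2.851428; θ = arccos((tr R − 1)/2) = 0.387878 rad = 22.224°
axis k = ((R−Rᵀ)₃₂, (R−Rᵀ)₁₃, (R−Rᵀ)₂₁) / (2 sinθ) = (-0.825871, +0.559763, +0.067845)
rvec = θ·k = (-0.320337, +0.217120, +0.026315)

rvec=(-0.3203, 0.2171, 0.0263) tvec=(0.3697, -0.1835, 1.2722)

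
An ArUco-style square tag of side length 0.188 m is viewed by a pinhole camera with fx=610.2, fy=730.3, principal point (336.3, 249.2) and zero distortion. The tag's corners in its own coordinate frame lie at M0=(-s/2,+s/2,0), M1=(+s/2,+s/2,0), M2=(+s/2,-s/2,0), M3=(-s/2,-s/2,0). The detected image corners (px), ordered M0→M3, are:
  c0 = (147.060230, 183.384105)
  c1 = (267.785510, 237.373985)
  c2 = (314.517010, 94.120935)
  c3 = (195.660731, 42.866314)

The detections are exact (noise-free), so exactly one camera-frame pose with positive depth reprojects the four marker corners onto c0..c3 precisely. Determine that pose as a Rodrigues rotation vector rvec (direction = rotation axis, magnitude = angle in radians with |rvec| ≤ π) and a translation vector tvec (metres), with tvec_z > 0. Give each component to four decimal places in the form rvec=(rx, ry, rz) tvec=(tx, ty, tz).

rvec=(-0.1048, 0.0378, 0.3586) tvec=(-0.1529, -0.1344, 0.8871)

Intrinsics K: fx=610.2, fy=730.3, cx=336.3, cy=249.2
Marker side s = 0.188 m; corners in marker frame (Z=0):
  M0 = (-0.0940, +0.0940, 0)
  M1 = (+0.0940, +0.0940, 0)
  M2 = (+0.0940, -0.0940, 0)
  M3 = (-0.0940, -0.0940, 0)
Detected image corners:
  c0 = (147.060230, 183.384105) px
  c1 = (267.785510, 237.373985) px
  c2 = (314.517010, 94.120935) px
  c3 = (195.660731, 42.866314) px
Planar DLT: solve 8×8 A·h = b for H (H[2,2]=1):
  H  [+622.67317 -278.51816 +231.14546]
  H  [+271.11227 +739.62543 +138.56231]
  H  [-0.06253 -0.10787 +1.00000]
B = K⁻¹H; ‖b₁‖=1.127320, ‖b₂‖=1.127320; λ = 2/(‖b₁‖+‖b₂‖) = 0.887060, sign → tz>0 ⇒ λ=+0.887060
r₁ = λ·B[:,0] = (+0.93576,+0.34824,-0.05547); r₂ = λ·B[:,1] = (-0.35215,+0.93104,-0.09569)
r₃ = r₁×r₂ = (+0.01832,+0.10908,+0.99386); SVD([r₁ r₂ r₃]) → R = UVᵀ:
  R  [+0.93576 -0.35215 +0.01832]
  R  [+0.34824 +0.93104 +0.10908]
  R  [-0.05547 -0.09569 +0.99386]
t = (-0.15287, -0.13439, +0.88706) m
tr R = 2.860668; θ = arccos((tr R − 1)/2) = 0.375474 rad = 21.513°
axis k = ((R−Rᵀ)₃₂, (R−Rᵀ)₁₃, (R−Rᵀ)₂₁) / (2 sinθ) = (-0.279194, +0.100617, +0.954949)
rvec = θ·k = (-0.104830, +0.037779, +0.358558)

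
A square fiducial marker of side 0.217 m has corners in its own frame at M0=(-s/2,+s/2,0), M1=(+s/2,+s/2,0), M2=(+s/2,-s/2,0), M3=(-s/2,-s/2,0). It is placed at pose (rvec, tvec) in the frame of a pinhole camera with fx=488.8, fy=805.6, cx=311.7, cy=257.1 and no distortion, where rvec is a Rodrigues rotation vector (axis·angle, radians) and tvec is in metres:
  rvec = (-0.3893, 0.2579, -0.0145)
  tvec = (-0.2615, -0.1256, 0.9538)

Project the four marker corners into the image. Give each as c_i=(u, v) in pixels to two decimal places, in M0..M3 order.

Intrinsics K: fx=488.8, fy=805.6, cx=311.7, cy=257.1
Marker side s = 0.217 m; corners in marker frame (Z=0):
  M0 = (-0.1085, +0.1085, 0)
  M1 = (+0.1085, +0.1085, 0)
  M2 = (+0.1085, -0.1085, 0)
  M3 = (-0.1085, -0.1085, 0)
rvec = (-0.3893, 0.2579, -0.0145), |rvec| = θ = 0.46720 rad = 26.769°
Rodrigues: sinθ=0.45039, 1−cosθ=0.10717; R = I + sinθ·[k]× + (1−cosθ)·[k]×²:
    [+0.96724 -0.03532 +0.25139]
    [-0.06327 +0.92549 +0.37346]
    [-0.24585 -0.37713 +0.89294]
t = (-0.2615, -0.1256, 0.9538) m
M0: Pc = R·M0+t = (-0.37028, -0.01832, +0.93956); u = 488.8·(-0.37028)/0.93956 + 311.7 = 119.0648, v = 805.6·(-0.01832)/0.93956 + 257.1 = 241.3923
M1: Pc = R·M1+t = (-0.16039, -0.03205, +0.88621); u = 488.8·(-0.16039)/0.88621 + 311.7 = 223.2368, v = 805.6·(-0.03205)/0.88621 + 257.1 = 227.9656
M2: Pc = R·M2+t = (-0.15272, -0.23288, +0.96804); u = 488.8·(-0.15272)/0.96804 + 311.7 = 234.5849, v = 805.6·(-0.23288)/0.96804 + 257.1 = 63.2983
M3: Pc = R·M3+t = (-0.36261, -0.21915, +1.02139); u = 488.8·(-0.36261)/1.02139 + 311.7 = 138.1667, v = 805.6·(-0.21915)/1.02139 + 257.1 = 84.2502

c0=(119.06, 241.39) c1=(223.24, 227.97) c2=(234.58, 63.30) c3=(138.17, 84.25)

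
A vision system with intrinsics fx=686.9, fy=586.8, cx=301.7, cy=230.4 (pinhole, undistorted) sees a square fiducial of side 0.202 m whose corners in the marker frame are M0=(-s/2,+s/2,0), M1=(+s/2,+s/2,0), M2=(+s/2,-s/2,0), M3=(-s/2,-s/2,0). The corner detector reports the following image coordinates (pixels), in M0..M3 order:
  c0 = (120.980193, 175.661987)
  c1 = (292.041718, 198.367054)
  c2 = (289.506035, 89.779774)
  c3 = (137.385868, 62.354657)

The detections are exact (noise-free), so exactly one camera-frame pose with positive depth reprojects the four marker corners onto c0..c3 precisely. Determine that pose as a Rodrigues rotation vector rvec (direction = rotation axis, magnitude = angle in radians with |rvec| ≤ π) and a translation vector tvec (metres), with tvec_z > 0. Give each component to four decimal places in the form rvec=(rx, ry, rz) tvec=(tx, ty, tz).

rvec=(-0.5015, -0.3206, 0.0577) tvec=(-0.1099, -0.1472, 0.8503)

Intrinsics K: fx=686.9, fy=586.8, cx=301.7, cy=230.4
Marker side s = 0.202 m; corners in marker frame (Z=0):
  M0 = (-0.1010, +0.1010, 0)
  M1 = (+0.1010, +0.1010, 0)
  M2 = (+0.1010, -0.1010, 0)
  M3 = (-0.1010, -0.1010, 0)
Detected image corners:
  c0 = (120.980193, 175.661987) px
  c1 = (292.041718, 198.367054) px
  c2 = (289.506035, 89.779774) px
  c3 = (137.385868, 62.354657) px
Planar DLT: solve 8×8 A·h = b for H (H[2,2]=1):
  H  [+868.33783 -151.52713 +212.93827]
  H  [+169.26911 +474.42379 +128.79936]
  H  [+0.33843 -0.56576 +1.00000]
B = K⁻¹H; ‖b₁‖=1.176040, ‖b₂‖=1.176040; λ = 2/(‖b₁‖+‖b₂‖) = 0.850311, sign → tz>0 ⇒ λ=+0.850311
r₁ = λ·B[:,0] = (+0.94852,+0.13229,+0.28777); r₂ = λ·B[:,1] = (+0.02372,+0.87636,-0.48107)
r₃ = r₁×r₂ = (-0.31583,+0.46313,+0.82810); SVD([r₁ r₂ r₃]) → R = UVᵀ:
  R  [+0.94852 +0.02372 -0.31583]
  R  [+0.13229 +0.87636 +0.46313]
  R  [+0.28777 -0.48107 +0.82810]
t = (-0.10988, -0.14723, +0.85031) m
tr R = 2.652982; θ = arccos((tr R − 1)/2) = 0.597950 rad = 34.260°
axis k = ((R−Rᵀ)₃₂, (R−Rᵀ)₁₃, (R−Rᵀ)₂₁) / (2 sinθ) = (-0.838627, -0.536103, +0.096430)
rvec = θ·k = (-0.501457, -0.320563, +0.057661)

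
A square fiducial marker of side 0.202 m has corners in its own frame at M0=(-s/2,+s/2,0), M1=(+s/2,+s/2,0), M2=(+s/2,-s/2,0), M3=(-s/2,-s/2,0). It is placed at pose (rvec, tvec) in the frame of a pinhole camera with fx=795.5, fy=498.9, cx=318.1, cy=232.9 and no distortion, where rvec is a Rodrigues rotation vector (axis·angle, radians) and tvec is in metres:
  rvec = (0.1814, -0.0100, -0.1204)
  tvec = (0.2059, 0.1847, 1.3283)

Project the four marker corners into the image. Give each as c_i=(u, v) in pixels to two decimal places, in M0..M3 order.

Intrinsics K: fx=795.5, fy=498.9, cx=318.1, cy=232.9
Marker side s = 0.202 m; corners in marker frame (Z=0):
  M0 = (-0.1010, +0.1010, 0)
  M1 = (+0.1010, +0.1010, 0)
  M2 = (+0.1010, -0.1010, 0)
  M3 = (-0.1010, -0.1010, 0)
rvec = (0.1814, -0.0100, -0.1204), |rvec| = θ = 0.21795 rad = 12.488°
Rodrigues: sinθ=0.21623, 1−cosθ=0.02366; R = I + sinθ·[k]× + (1−cosθ)·[k]×²:
    [+0.99273 +0.11855 -0.02080]
    [-0.12035 +0.97639 -0.17937]
    [-0.00096 +0.18057 +0.98356]
t = (0.2059, 0.1847, 1.3283) m
M0: Pc = R·M0+t = (+0.11761, +0.29547, +1.34663); u = 795.5·(+0.11761)/1.34663 + 318.1 = 387.5744, v = 498.9·(+0.29547)/1.34663 + 232.9 = 342.3660
M1: Pc = R·M1+t = (+0.31814, +0.27116, +1.34644); u = 795.5·(+0.31814)/1.34644 + 318.1 = 506.0619, v = 498.9·(+0.27116)/1.34644 + 232.9 = 333.3736
M2: Pc = R·M2+t = (+0.29419, +0.07393, +1.30997); u = 795.5·(+0.29419)/1.30997 + 318.1 = 496.7537, v = 498.9·(+0.07393)/1.30997 + 232.9 = 261.0557
M3: Pc = R·M3+t = (+0.09366, +0.09824, +1.31016); u = 795.5·(+0.09366)/1.31016 + 318.1 = 374.9690, v = 498.9·(+0.09824)/1.31016 + 232.9 = 270.3091

c0=(387.57, 342.37) c1=(506.06, 333.37) c2=(496.75, 261.06) c3=(374.97, 270.31)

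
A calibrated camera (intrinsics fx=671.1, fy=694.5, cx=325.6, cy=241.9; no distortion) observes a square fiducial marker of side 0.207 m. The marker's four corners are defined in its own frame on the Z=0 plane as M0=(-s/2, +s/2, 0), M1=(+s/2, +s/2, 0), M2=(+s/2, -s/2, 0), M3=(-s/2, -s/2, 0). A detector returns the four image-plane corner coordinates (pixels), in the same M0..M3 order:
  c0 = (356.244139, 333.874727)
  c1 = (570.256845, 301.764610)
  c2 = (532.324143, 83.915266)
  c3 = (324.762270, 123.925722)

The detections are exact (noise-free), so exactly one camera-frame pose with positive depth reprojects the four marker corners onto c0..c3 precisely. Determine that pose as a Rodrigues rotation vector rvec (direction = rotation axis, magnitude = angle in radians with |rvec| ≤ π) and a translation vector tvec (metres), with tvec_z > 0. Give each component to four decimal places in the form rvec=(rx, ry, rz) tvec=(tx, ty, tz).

rvec=(-0.0660, 0.1369, -0.1568) tvec=(0.1160, -0.0304, 0.6604)

Intrinsics K: fx=671.1, fy=694.5, cx=325.6, cy=241.9
Marker side s = 0.207 m; corners in marker frame (Z=0):
  M0 = (-0.1035, +0.1035, 0)
  M1 = (+0.1035, +0.1035, 0)
  M2 = (+0.1035, -0.1035, 0)
  M3 = (-0.1035, -0.1035, 0)
Detected image corners:
  c0 = (356.244139, 333.874727) px
  c1 = (570.256845, 301.764610) px
  c2 = (532.324143, 83.915266) px
  c3 = (324.762270, 123.925722) px
Planar DLT: solve 8×8 A·h = b for H (H[2,2]=1):
  H  [+929.88451 +115.95303 +443.53151]
  H  [-216.15495 +1008.63279 +209.96342]
  H  [-0.19786 -0.11526 +1.00000]
B = K⁻¹H; ‖b₁‖=1.514277, ‖b₂‖=1.514277; λ = 2/(‖b₁‖+‖b₂‖) = 0.660381, sign → tz>0 ⇒ λ=+0.660381
r₁ = λ·B[:,0] = (+0.97843,-0.16002,-0.13066); r₂ = λ·B[:,1] = (+0.15103,+0.98559,-0.07612)
r₃ = r₁×r₂ = (+0.14096,+0.05474,+0.98850); SVD([r₁ r₂ r₃]) → R = UVᵀ:
  R  [+0.97843 +0.15103 +0.14096]
  R  [-0.16002 +0.98559 +0.05474]
  R  [-0.13066 -0.07612 +0.98850]
t = (+0.11605, -0.03037, +0.66038) m
tr R = 2.952521; θ = arccos((tr R − 1)/2) = 0.218330 rad = 12.509°
axis k = ((R−Rᵀ)₃₂, (R−Rᵀ)₁₃, (R−Rᵀ)₂₁) / (2 sinθ) = (-0.302079, +0.627024, -0.718045)
rvec = θ·k = (-0.065953, +0.136898, -0.156771)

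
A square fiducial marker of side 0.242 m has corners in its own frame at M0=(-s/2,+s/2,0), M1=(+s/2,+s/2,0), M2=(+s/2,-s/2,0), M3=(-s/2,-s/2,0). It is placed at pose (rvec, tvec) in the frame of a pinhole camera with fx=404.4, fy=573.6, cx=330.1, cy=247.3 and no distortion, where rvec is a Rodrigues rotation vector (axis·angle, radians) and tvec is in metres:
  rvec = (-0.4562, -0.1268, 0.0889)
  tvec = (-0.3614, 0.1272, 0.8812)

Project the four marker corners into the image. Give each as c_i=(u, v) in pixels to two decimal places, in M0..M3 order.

Intrinsics K: fx=404.4, fy=573.6, cx=330.1, cy=247.3
Marker side s = 0.242 m; corners in marker frame (Z=0):
  M0 = (-0.1210, +0.1210, 0)
  M1 = (+0.1210, +0.1210, 0)
  M2 = (+0.1210, -0.1210, 0)
  M3 = (-0.1210, -0.1210, 0)
rvec = (-0.4562, -0.1268, 0.0889), |rvec| = θ = 0.48177 rad = 27.603°
Rodrigues: sinθ=0.46335, 1−cosθ=0.11382; R = I + sinθ·[k]× + (1−cosθ)·[k]×²:
    [+0.98824 -0.05713 -0.14184]
    [+0.11387 +0.89406 +0.43323]
    [+0.10206 -0.44428 +0.89005]
t = (-0.3614, 0.1272, 0.8812) m
M0: Pc = R·M0+t = (-0.48789, +0.22160, +0.81509); u = 404.4·(-0.48789)/0.81509 + 330.1 = 88.0381, v = 573.6·(+0.22160)/0.81509 + 247.3 = 403.2477
M1: Pc = R·M1+t = (-0.24874, +0.24916, +0.83979); u = 404.4·(-0.24874)/0.83979 + 330.1 = 210.3216, v = 573.6·(+0.24916)/0.83979 + 247.3 = 417.4827
M2: Pc = R·M2+t = (-0.23491, +0.03280, +0.94731); u = 404.4·(-0.23491)/0.94731 + 330.1 = 229.8184, v = 573.6·(+0.03280)/0.94731 + 247.3 = 267.1585
M3: Pc = R·M3+t = (-0.47406, +0.00524, +0.92261); u = 404.4·(-0.47406)/0.92261 + 330.1 = 122.3072, v = 573.6·(+0.00524)/0.92261 + 247.3 = 250.5580

c0=(88.04, 403.25) c1=(210.32, 417.48) c2=(229.82, 267.16) c3=(122.31, 250.56)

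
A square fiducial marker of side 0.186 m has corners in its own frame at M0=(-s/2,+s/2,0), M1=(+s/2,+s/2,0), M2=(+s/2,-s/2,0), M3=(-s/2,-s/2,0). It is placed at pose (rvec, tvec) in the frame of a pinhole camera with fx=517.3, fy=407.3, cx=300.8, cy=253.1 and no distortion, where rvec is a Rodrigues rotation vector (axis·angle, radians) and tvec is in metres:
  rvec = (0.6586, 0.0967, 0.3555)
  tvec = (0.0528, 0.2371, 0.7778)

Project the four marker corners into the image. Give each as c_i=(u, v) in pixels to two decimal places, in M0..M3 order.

Intrinsics K: fx=517.3, fy=407.3, cx=300.8, cy=253.1
Marker side s = 0.186 m; corners in marker frame (Z=0):
  M0 = (-0.0930, +0.0930, 0)
  M1 = (+0.0930, +0.0930, 0)
  M2 = (+0.0930, -0.0930, 0)
  M3 = (-0.0930, -0.0930, 0)
rvec = (0.6586, 0.0967, 0.3555), |rvec| = θ = 0.75464 rad = 43.238°
Rodrigues: sinθ=0.68503, 1−cosθ=0.27148; R = I + sinθ·[k]× + (1−cosθ)·[k]×²:
    [+0.93529 -0.29235 +0.19939]
    [+0.35307 +0.73297 -0.58146]
    [+0.02384 +0.61423 +0.78876]
t = (0.0528, 0.2371, 0.7778) m
M0: Pc = R·M0+t = (-0.06137, +0.27243, +0.83271); u = 517.3·(-0.06137)/0.83271 + 300.8 = 262.6750, v = 407.3·(+0.27243)/0.83271 + 253.1 = 386.3537
M1: Pc = R·M1+t = (+0.11259, +0.33810, +0.83714); u = 517.3·(+0.11259)/0.83714 + 300.8 = 370.3762, v = 407.3·(+0.33810)/0.83714 + 253.1 = 417.5991
M2: Pc = R·M2+t = (+0.16697, +0.20177, +0.72289); u = 517.3·(+0.16697)/0.72289 + 300.8 = 420.2836, v = 407.3·(+0.20177)/0.72289 + 253.1 = 366.7826
M3: Pc = R·M3+t = (-0.00699, +0.13610, +0.71846); u = 517.3·(-0.00699)/0.71846 + 300.8 = 295.7640, v = 407.3·(+0.13610)/0.71846 + 253.1 = 330.2551

c0=(262.67, 386.35) c1=(370.38, 417.60) c2=(420.28, 366.78) c3=(295.76, 330.26)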